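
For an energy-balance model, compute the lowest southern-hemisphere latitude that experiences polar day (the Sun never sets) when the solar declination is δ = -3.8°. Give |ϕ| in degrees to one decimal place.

|ϕ| = 86.2°

Polar day requires cos h₀ = −tan ϕ tan δ ≤ −1, i.e. tan ϕ tan δ ≥ 1.
The boundary is |tan ϕ| · |tan δ| = 1, so |ϕ| = 90° − |δ| = 90° − 3.8° = 86.2° in the southern hemisphere.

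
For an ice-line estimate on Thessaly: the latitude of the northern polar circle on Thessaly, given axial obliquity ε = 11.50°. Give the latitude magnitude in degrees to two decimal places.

78.50°

The polar circle is the lowest latitude that experiences at least one full rotation of continuous daylight at the northern-summer solstice; it lies at |φ| = 90° − ε = 90° − 11.50° = 78.50°.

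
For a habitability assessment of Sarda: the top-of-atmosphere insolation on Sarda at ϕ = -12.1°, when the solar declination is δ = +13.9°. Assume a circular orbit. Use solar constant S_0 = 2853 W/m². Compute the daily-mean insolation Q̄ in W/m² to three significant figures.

Q̄ ≈ 791 W/m²

cos h₀ = −tan(-12.1°) tan(+13.900°) = 0.0531, h₀ = 1.5177 rad.
Bracket: h₀ sin ϕ sin δ + cos ϕ cos δ sin h₀ = 1.5177×-0.20962×0.24023 + 0.97778×0.97072×0.99859 = -0.076427 + 0.947812 = 0.871385.
Q̄ = (S_0/π) × [bracket] = (2853/π) × 0.871385 = 791.3 W/m².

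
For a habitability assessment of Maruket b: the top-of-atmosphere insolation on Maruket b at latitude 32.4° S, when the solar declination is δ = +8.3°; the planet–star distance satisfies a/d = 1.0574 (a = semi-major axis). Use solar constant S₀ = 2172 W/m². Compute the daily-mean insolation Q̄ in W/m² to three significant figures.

cos H₀ = −tan(-32.4°) tan(+8.300°) = 0.0926, H₀ = 1.4781 rad.
Bracket: H₀ sin φ sin δ + cos φ cos δ sin H₀ = 1.4781×-0.53583×0.14436 + 0.84433×0.98953×0.99571 = -0.114335 + 0.831906 = 0.717571.
Inverse-square distance factor (a/d)² = 1.0574² = 1.118095.
Q̄ = (S₀/π) × 1.118095 × [bracket] = (2172/π) × 1.118095 × 0.717571 = 554.7 W/m².

Q̄ ≈ 555 W/m²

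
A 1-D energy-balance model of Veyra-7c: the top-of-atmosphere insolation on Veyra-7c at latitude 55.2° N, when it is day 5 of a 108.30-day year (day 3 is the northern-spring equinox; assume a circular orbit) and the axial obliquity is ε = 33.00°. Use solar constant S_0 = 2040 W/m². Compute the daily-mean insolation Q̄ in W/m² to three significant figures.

Solar longitude: L_s = 360° × (5 − 3)/108.30 = 6.648°.
sin δ = sin 33.00° × sin 6.648° = 0.06305, so δ = +3.615°.
cos h₀ = −tan(+55.2°) tan(+3.615°) = -0.0909, h₀ = 1.6618 rad.
Bracket: h₀ sin ϕ sin δ + cos ϕ cos δ sin h₀ = 1.6618×0.82115×0.06305 + 0.57071×0.99801×0.99586 = 0.086037 + 0.567216 = 0.653253.
Q̄ = (S_0/π) × [bracket] = (2040/π) × 0.653253 = 424.2 W/m².

Q̄ ≈ 424 W/m²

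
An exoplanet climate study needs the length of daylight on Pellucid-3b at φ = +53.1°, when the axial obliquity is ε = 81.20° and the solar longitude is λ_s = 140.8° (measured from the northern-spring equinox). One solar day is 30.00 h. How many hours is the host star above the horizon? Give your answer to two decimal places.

30.00 h

Solar declination: sin δ = sin ε · sin λ_s = sin 81.20° × sin 140.8° = 0.62459, so δ = +38.652°.
Sunrise equation: cos H₀ = −tan φ · tan δ = -1.0652 ≤ −1, so the host star never sets (polar day) and H₀ = π.
Daylight = 2H₀/(2π) × 30.00 h = (3.1416/π) × 30.00 = 30.00 h.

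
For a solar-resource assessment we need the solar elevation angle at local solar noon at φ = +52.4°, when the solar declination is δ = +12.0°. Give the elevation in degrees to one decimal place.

49.6°

At local noon the hour angle is zero, so the zenith angle equals |φ − δ| = |+52.4° − (+12.000°)| = 40.400°.
Elevation = 90° − 40.400° = 49.6°.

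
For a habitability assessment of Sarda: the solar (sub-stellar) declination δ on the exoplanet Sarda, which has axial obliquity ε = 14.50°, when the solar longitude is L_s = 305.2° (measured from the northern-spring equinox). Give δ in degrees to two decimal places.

δ = -11.81°

sin δ = sin ε · sin L_s = sin 14.50° × sin 305.2° = -0.204597.
δ = arcsin(-0.204597) = -11.81°.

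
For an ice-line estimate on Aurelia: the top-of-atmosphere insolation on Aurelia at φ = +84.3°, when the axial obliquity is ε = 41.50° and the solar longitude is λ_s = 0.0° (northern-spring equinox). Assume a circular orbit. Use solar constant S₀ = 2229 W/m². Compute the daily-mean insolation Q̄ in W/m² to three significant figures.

Q̄ ≈ 70.5 W/m²

Solar declination: sin δ = sin ε · sin λ_s = sin 41.50° × sin 0.0° = 0.00000, so δ = +0.000°.
cos H₀ = −tan(+84.3°) tan(+0.000°) = -0.0000, H₀ = 1.5708 rad.
Bracket: H₀ sin φ sin δ + cos φ cos δ sin H₀ = 1.5708×0.99506×0.00000 + 0.09932×1.00000×1.00000 = 0.000000 + 0.099320 = 0.099320.
Q̄ = (S₀/π) × [bracket] = (2229/π) × 0.099320 = 70.47 W/m².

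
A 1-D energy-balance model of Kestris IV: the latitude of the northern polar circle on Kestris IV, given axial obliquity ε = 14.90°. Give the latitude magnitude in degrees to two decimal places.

The polar circle is the lowest latitude that experiences at least one full rotation of continuous daylight at the northern-summer solstice; it lies at |ϕ| = 90° − ε = 90° − 14.90° = 75.10°.

75.10°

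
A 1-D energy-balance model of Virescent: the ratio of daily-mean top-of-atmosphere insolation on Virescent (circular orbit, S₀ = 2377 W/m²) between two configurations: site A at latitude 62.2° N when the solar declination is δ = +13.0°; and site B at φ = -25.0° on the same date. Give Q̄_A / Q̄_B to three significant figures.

Q̄_A / Q̄_B ≈ 1.10

— Configuration A (φ=+62.2°):
cos H₀ = −tan(+62.2°) tan(+13.000°) = -0.4379, H₀ = 2.0240 rad.
Bracket: H₀ sin φ sin δ + cos φ cos δ sin H₀ = 2.0240×0.88458×0.22495 + 0.46639×0.97437×0.89903 = 0.402748 + 0.408552 = 0.811300.
Q̄ = (S₀/π) × [bracket] = (2377/π) × 0.811300 = 613.85 W/m².
— Configuration B (φ=-25.0°):
cos H₀ = −tan(-25.0°) tan(+13.000°) = 0.1077, H₀ = 1.4629 rad.
Bracket: H₀ sin φ sin δ + cos φ cos δ sin H₀ = 1.4629×-0.42262×0.22495 + 0.90631×0.97437×0.99419 = -0.139076 + 0.877951 = 0.738875.
Q̄ = (S₀/π) × [bracket] = (2377/π) × 0.738875 = 559.05 W/m².
Ratio Q̄_A / Q̄_B = 613.85 / 559.05 = 1.098.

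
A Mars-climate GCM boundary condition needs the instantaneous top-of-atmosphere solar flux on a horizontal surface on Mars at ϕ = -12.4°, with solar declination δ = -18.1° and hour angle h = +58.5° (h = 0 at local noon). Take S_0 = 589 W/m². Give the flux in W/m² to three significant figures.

cos θ_z = sin ϕ sin δ + cos ϕ cos δ cos h = 0.066713 + 0.485058 = 0.551771.
Flux = S_0 · cos θ_z = 589 × 0.551771 = 325.0 W/m².

325 W/m²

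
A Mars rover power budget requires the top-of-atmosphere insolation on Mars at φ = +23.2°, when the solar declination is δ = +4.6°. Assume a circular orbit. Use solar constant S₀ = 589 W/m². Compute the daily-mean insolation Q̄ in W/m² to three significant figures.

Q̄ ≈ 181 W/m²

cos H₀ = −tan(+23.2°) tan(+4.600°) = -0.0345, H₀ = 1.6053 rad.
Bracket: H₀ sin φ sin δ + cos φ cos δ sin H₀ = 1.6053×0.39394×0.08020 + 0.91914×0.99678×0.99941 = 0.050718 + 0.915640 = 0.966358.
Q̄ = (S₀/π) × [bracket] = (589/π) × 0.966358 = 181.2 W/m².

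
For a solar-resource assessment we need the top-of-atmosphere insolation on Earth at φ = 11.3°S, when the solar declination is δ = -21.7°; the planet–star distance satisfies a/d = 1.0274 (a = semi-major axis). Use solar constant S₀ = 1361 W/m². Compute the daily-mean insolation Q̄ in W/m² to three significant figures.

Q̄ ≈ 470 W/m²

cos H₀ = −tan(-11.3°) tan(-21.700°) = -0.0795, H₀ = 1.6504 rad.
Bracket: H₀ sin φ sin δ + cos φ cos δ sin H₀ = 1.6504×-0.19595×-0.36975 + 0.98061×0.92913×0.99683 = 0.119576 + 0.908226 = 1.027802.
Inverse-square distance factor (a/d)² = 1.0274² = 1.055551.
Q̄ = (S₀/π) × 1.055551 × [bracket] = (1361/π) × 1.055551 × 1.027802 = 470.0 W/m².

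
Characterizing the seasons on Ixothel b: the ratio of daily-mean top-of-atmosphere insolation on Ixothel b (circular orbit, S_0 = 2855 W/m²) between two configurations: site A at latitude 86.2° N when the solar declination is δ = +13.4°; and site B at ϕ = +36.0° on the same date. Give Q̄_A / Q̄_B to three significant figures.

— Configuration A (ϕ=+86.2°):
cos h₀ = −tan(+86.2°) tan(+13.400°) = -3.5868 ≤ −1 ⇒ polar day, h₀ = π.
Bracket: h₀ sin ϕ sin δ + cos ϕ cos δ sin h₀ = 3.1416×0.99780×0.23175 + 0.06627×0.97278×0.00000 = 0.726464 + 0.000000 = 0.726464.
Q̄ = (S_0/π) × [bracket] = (2855/π) × 0.726464 = 660.19 W/m².
— Configuration B (ϕ=+36.0°):
cos h₀ = −tan(+36.0°) tan(+13.400°) = -0.1731, h₀ = 1.7448 rad.
Bracket: h₀ sin ϕ sin δ + cos ϕ cos δ sin h₀ = 1.7448×0.58779×0.23175 + 0.80902×0.97278×0.98491 = 0.237677 + 0.775123 = 1.012800.
Q̄ = (S_0/π) × [bracket] = (2855/π) × 1.012800 = 920.41 W/m².
Ratio Q̄_A / Q̄_B = 660.19 / 920.41 = 0.7173.

Q̄_A / Q̄_B ≈ 0.717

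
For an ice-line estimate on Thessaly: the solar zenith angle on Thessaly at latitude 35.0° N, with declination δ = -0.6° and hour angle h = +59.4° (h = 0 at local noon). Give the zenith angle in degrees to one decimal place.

θ_z = 65.7°

cos θ_z = sin φ sin δ + cos φ cos δ cos h = -0.006006 + 0.416959 = 0.410953.
θ_z = arccos(0.410953) = 65.7°.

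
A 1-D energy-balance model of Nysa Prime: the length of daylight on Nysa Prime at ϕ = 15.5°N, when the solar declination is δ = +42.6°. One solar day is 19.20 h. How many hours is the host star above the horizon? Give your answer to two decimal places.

11.18 h

cos h₀ = −tan ϕ · tan δ = −tan(+15.5°) × tan(+42.600°) = -0.2550, so h₀ = 1.8287 rad = 104.77°.
Daylight = 2h₀/(2π) × 19.20 h = (1.8287/π) × 19.20 = 11.18 h.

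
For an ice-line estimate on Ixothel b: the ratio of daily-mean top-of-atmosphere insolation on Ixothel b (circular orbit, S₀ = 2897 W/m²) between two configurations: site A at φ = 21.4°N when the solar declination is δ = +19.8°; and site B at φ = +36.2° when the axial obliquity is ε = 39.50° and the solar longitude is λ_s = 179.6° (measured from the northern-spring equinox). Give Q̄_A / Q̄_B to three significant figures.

Q̄_A / Q̄_B ≈ 1.33

— Configuration A (φ=+21.4°):
cos H₀ = −tan(+21.4°) tan(+19.800°) = -0.1411, H₀ = 1.7124 rad.
Bracket: H₀ sin φ sin δ + cos φ cos δ sin H₀ = 1.7124×0.36488×0.33874 + 0.93106×0.94088×0.99000 = 0.211652 + 0.867256 = 1.078908.
Q̄ = (S₀/π) × [bracket] = (2897/π) × 1.078908 = 994.91 W/m².
— Configuration B (φ=+36.2°):
Solar declination: sin δ = sin ε · sin λ_s = sin 39.50° × sin 179.6° = 0.00444, so δ = +0.254°.
cos H₀ = −tan(+36.2°) tan(+0.254°) = -0.0033, H₀ = 1.5740 rad.
Bracket: H₀ sin φ sin δ + cos φ cos δ sin H₀ = 1.5740×0.59061×0.00444 + 0.80696×0.99999×0.99999 = 0.004128 + 0.806944 = 0.811072.
Q̄ = (S₀/π) × [bracket] = (2897/π) × 0.811072 = 747.92 W/m².
Ratio Q̄_A / Q̄_B = 994.91 / 747.92 = 1.330.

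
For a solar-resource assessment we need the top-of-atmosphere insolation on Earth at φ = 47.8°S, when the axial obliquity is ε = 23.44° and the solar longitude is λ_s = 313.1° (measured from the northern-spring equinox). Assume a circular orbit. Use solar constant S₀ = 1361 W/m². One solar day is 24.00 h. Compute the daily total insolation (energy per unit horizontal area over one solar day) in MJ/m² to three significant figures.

38.1 MJ/m²

Solar declination: sin δ = sin ε · sin λ_s = sin 23.44° × sin 313.1° = -0.29045, so δ = -16.885°.
cos H₀ = −tan(-47.8°) tan(-16.885°) = -0.3348, H₀ = 1.9121 rad.
Bracket: H₀ sin φ sin δ + cos φ cos δ sin H₀ = 1.9121×-0.74080×-0.29045 + 0.67172×0.95689×0.94231 = 0.411418 + 0.605681 = 1.017099.
Q̄ = (S₀/π) × [bracket] = (1361/π) × 1.017099 = 440.63 W/m².
Daily total = Q̄ × 24.00 h × 3600 s/h = 440.63 × 24.00 × 3600 / 10⁶ = 38.07 MJ/m².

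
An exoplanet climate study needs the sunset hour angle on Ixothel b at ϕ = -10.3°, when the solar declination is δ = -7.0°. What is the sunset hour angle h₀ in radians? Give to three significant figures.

h₀ = 1.59 rad

cos h₀ = −tan ϕ · tan δ = −tan(-10.3°) × tan(-7.000°) = -0.0223, so h₀ = 1.5931 rad = 91.28°.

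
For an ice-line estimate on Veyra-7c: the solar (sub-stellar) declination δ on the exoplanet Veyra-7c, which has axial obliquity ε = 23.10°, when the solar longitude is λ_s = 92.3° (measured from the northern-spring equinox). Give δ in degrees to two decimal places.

sin δ = sin ε · sin λ_s = sin 23.10° × sin 92.3° = 0.392021.
δ = arcsin(0.392021) = +23.08°.

δ = +23.08°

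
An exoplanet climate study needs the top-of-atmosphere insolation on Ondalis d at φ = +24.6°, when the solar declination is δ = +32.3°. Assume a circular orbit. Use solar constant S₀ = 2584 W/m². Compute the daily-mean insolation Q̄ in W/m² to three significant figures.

cos H₀ = −tan(+24.6°) tan(+32.300°) = -0.2894, H₀ = 1.8644 rad.
Bracket: H₀ sin φ sin δ + cos φ cos δ sin H₀ = 1.8644×0.41628×0.53435 + 0.90924×0.84526×0.95720 = 0.414716 + 0.735651 = 1.150367.
Q̄ = (S₀/π) × [bracket] = (2584/π) × 1.150367 = 946.2 W/m².

Q̄ ≈ 946 W/m²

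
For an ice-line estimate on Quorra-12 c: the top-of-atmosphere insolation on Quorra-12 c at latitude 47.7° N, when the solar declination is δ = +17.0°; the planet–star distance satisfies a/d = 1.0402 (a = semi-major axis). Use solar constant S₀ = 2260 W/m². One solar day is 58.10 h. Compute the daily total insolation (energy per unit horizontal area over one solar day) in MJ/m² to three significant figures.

cos H₀ = −tan(+47.7°) tan(+17.000°) = -0.3360, H₀ = 1.9135 rad.
Bracket: H₀ sin φ sin δ + cos φ cos δ sin H₀ = 1.9135×0.73963×0.29237 + 0.67301×0.95630×0.94186 = 0.413786 + 0.606181 = 1.019967.
Inverse-square distance factor (a/d)² = 1.0402² = 1.082016.
Q̄ = (S₀/π) × 1.082016 × [bracket] = (2260/π) × 1.082016 × 1.019967 = 793.92 W/m².
Daily total = Q̄ × 58.10 h × 3600 s/h = 793.92 × 58.10 × 3600 / 10⁶ = 166.1 MJ/m².

166 MJ/m²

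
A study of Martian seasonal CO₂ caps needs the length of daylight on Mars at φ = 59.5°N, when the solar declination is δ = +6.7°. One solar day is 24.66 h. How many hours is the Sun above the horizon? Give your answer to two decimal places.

13.91 h

cos H₀ = −tan φ · tan δ = −tan(+59.5°) × tan(+6.700°) = -0.1994, so H₀ = 1.7716 rad = 101.50°.
Daylight = 2H₀/(2π) × 24.66 h = (1.7716/π) × 24.66 = 13.91 h.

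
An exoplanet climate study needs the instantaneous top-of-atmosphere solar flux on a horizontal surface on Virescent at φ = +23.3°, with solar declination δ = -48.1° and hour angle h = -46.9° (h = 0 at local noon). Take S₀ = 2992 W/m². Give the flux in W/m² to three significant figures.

cos θ_z = sin φ sin δ + cos φ cos δ cos h = -0.294409 + 0.419099 = 0.124690.
Flux = S₀ · cos θ_z = 2992 × 0.124690 = 373.1 W/m².

373 W/m²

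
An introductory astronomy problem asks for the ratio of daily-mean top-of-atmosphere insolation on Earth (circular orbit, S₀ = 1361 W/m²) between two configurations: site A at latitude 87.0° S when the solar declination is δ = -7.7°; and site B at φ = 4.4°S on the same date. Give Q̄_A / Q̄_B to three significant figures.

Q̄_A / Q̄_B ≈ 0.419

— Configuration A (φ=-87.0°):
cos H₀ = −tan(-87.0°) tan(-7.700°) = -2.5799 ≤ −1 ⇒ polar day, H₀ = π.
Bracket: H₀ sin φ sin δ + cos φ cos δ sin H₀ = 3.1416×-0.99863×-0.13399 + 0.05234×0.99098×0.00000 = 0.420366 + 0.000000 = 0.420366.
Q̄ = (S₀/π) × [bracket] = (1361/π) × 0.420366 = 182.11 W/m².
— Configuration B (φ=-4.4°):
cos H₀ = −tan(-4.4°) tan(-7.700°) = -0.0104, H₀ = 1.5812 rad.
Bracket: H₀ sin φ sin δ + cos φ cos δ sin H₀ = 1.5812×-0.07672×-0.13399 + 0.99705×0.99098×0.99995 = 0.016254 + 0.988007 = 1.004261.
Q̄ = (S₀/π) × [bracket] = (1361/π) × 1.004261 = 435.07 W/m².
Ratio Q̄_A / Q̄_B = 182.11 / 435.07 = 0.4186.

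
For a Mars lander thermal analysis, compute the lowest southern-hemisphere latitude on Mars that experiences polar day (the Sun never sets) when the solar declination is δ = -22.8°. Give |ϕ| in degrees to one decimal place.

Polar day requires cos h₀ = −tan ϕ tan δ ≤ −1, i.e. tan ϕ tan δ ≥ 1.
The boundary is |tan ϕ| · |tan δ| = 1, so |ϕ| = 90° − |δ| = 90° − 22.8° = 67.2° in the southern hemisphere.

|ϕ| = 67.2°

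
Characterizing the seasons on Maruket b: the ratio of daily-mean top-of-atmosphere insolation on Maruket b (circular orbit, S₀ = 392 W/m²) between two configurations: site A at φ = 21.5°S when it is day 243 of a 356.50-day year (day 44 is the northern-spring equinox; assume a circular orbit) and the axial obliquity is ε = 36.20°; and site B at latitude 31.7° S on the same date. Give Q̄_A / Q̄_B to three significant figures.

Q̄_A / Q̄_B ≈ 1.02

— Configuration A (φ=-21.5°):
Solar longitude: λ_s = 360° × (243 − 44)/356.50 = 200.954°.
sin δ = sin 36.20° × sin 200.954° = -0.21121, so δ = -12.193°.
cos H₀ = −tan(-21.5°) tan(-12.193°) = -0.0851, H₀ = 1.6560 rad.
Bracket: H₀ sin φ sin δ + cos φ cos δ sin H₀ = 1.6560×-0.36650×-0.21121 + 0.93042×0.97744×0.99637 = 0.128188 + 0.906128 = 1.034316.
Q̄ = (S₀/π) × [bracket] = (392/π) × 1.034316 = 129.06 W/m².
— Configuration B (φ=-31.7°):
cos H₀ = −tan(-31.7°) tan(-12.193°) = -0.1335, H₀ = 1.7047 rad.
Bracket: H₀ sin φ sin δ + cos φ cos δ sin H₀ = 1.7047×-0.52547×-0.21121 + 0.85081×0.97744×0.99105 = 0.189195 + 0.824173 = 1.013368.
Q̄ = (S₀/π) × [bracket] = (392/π) × 1.013368 = 126.45 W/m².
Ratio Q̄_A / Q̄_B = 129.06 / 126.45 = 1.021.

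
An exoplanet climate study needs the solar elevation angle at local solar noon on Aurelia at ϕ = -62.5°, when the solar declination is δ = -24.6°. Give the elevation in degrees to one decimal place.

52.1°

At local noon the hour angle is zero, so the zenith angle equals |ϕ − δ| = |-62.5° − (-24.600°)| = 37.900°.
Elevation = 90° − 37.900° = 52.1°.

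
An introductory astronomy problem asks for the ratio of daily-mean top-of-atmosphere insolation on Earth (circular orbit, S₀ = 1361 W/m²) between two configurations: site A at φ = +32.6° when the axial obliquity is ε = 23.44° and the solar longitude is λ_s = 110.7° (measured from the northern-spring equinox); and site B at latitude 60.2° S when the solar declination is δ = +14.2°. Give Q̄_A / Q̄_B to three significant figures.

— Configuration A (φ=+32.6°):
Solar declination: sin δ = sin ε · sin λ_s = sin 23.44° × sin 110.7° = 0.37211, so δ = +21.846°.
cos H₀ = −tan(+32.6°) tan(+21.846°) = -0.2564, H₀ = 1.8301 rad.
Bracket: H₀ sin φ sin δ + cos φ cos δ sin H₀ = 1.8301×0.53877×0.37211 + 0.84245×0.92819×0.96657 = 0.366902 + 0.755813 = 1.122715.
Q̄ = (S₀/π) × [bracket] = (1361/π) × 1.122715 = 486.38 W/m².
— Configuration B (φ=-60.2°):
cos H₀ = −tan(-60.2°) tan(+14.200°) = 0.4418, H₀ = 1.1132 rad.
Bracket: H₀ sin φ sin δ + cos φ cos δ sin H₀ = 1.1132×-0.86777×0.24531 + 0.49697×0.96945×0.89710 = -0.236970 + 0.432212 = 0.195242.
Q̄ = (S₀/π) × [bracket] = (1361/π) × 0.195242 = 84.583 W/m².
Ratio Q̄_A / Q̄_B = 486.38 / 84.583 = 5.750.

Q̄_A / Q̄_B ≈ 5.75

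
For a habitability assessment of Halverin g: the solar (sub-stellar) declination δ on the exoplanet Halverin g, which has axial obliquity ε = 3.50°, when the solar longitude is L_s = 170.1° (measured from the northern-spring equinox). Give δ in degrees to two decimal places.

sin δ = sin ε · sin L_s = sin 3.50° × sin 170.1° = 0.010496.
δ = arcsin(0.010496) = +0.60°.

δ = +0.60°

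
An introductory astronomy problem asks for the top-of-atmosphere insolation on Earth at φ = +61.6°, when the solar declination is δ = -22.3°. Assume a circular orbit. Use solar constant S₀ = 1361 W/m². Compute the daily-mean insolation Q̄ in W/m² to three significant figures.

Q̄ ≈ 21.6 W/m²

cos H₀ = −tan(+61.6°) tan(-22.300°) = 0.7585, H₀ = 0.7098 rad.
Bracket: H₀ sin φ sin δ + cos φ cos δ sin H₀ = 0.7098×0.87965×-0.37946 + 0.47562×0.92521×0.65165 = -0.236926 + 0.286758 = 0.049832.
Q̄ = (S₀/π) × [bracket] = (1361/π) × 0.049832 = 21.59 W/m².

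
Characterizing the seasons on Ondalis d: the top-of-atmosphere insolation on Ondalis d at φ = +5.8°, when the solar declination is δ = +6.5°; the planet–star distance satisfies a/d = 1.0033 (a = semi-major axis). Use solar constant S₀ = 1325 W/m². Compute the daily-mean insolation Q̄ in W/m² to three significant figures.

Q̄ ≈ 427 W/m²

cos H₀ = −tan(+5.8°) tan(+6.500°) = -0.0116, H₀ = 1.5824 rad.
Bracket: H₀ sin φ sin δ + cos φ cos δ sin H₀ = 1.5824×0.10106×0.11320 + 0.99488×0.99357×0.99993 = 0.018103 + 0.988414 = 1.006517.
Inverse-square distance factor (a/d)² = 1.0033² = 1.006611.
Q̄ = (S₀/π) × 1.006611 × [bracket] = (1325/π) × 1.006611 × 1.006517 = 427.3 W/m².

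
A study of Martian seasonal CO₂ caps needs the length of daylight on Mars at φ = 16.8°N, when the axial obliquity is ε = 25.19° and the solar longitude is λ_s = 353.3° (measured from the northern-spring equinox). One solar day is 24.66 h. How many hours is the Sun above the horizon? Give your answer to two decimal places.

12.21 h

Solar declination: sin δ = sin ε · sin λ_s = sin 25.19° × sin 353.3° = -0.04966, so δ = -2.846°.
cos H₀ = −tan φ · tan δ = −tan(+16.8°) × tan(-2.846°) = 0.0150, so H₀ = 1.5558 rad = 89.14°.
Daylight = 2H₀/(2π) × 24.66 h = (1.5558/π) × 24.66 = 12.21 h.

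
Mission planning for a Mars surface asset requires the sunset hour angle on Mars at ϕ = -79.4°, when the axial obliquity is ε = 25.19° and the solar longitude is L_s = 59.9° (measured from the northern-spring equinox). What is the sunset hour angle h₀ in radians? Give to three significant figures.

Solar declination: sin δ = sin ε · sin L_s = sin 25.19° × sin 59.9° = 0.36823, so δ = +21.606°.
cos h₀ = −tan ϕ · tan δ = 2.1163 ≥ 1, so the Sun never rises (polar night) and h₀ = 0.

h₀ = 0.00 rad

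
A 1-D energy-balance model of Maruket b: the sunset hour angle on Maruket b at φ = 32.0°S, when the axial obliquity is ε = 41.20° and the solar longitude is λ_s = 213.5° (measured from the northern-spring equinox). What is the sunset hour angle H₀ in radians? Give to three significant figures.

H₀ = 1.82 rad

Solar declination: sin δ = sin ε · sin λ_s = sin 41.20° × sin 213.5° = -0.36356, so δ = -21.319°.
cos H₀ = −tan φ · tan δ = −tan(-32.0°) × tan(-21.319°) = -0.2439, so H₀ = 1.8171 rad = 104.11°.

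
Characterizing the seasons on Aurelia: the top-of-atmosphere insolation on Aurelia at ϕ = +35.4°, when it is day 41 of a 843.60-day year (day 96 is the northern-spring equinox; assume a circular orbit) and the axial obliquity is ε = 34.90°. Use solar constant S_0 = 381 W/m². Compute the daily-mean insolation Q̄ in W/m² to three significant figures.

Solar longitude: L_s = 360° × (41 − 96)/843.60 = -23.471°, i.e. -23.471° + 360° = 336.529°.
sin δ = sin 34.90° × sin 336.529° = -0.22788, so δ = -13.172°.
cos h₀ = −tan(+35.4°) tan(-13.172°) = 0.1663, h₀ = 1.4037 rad.
Bracket: h₀ sin ϕ sin δ + cos ϕ cos δ sin h₀ = 1.4037×0.57928×-0.22788 + 0.81513×0.97369×0.98607 = -0.185297 + 0.782628 = 0.597331.
Q̄ = (S_0/π) × [bracket] = (381/π) × 0.597331 = 72.44 W/m².

Q̄ ≈ 72.4 W/m²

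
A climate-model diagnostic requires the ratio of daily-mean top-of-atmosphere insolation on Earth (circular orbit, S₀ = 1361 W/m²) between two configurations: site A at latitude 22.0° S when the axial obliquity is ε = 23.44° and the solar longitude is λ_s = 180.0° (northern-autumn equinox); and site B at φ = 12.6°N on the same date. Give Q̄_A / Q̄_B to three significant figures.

— Configuration A (φ=-22.0°):
Solar declination: sin δ = sin ε · sin λ_s = sin 23.44° × sin 180.0° = 0.00000, so δ = +0.000°.
cos H₀ = −tan(-22.0°) tan(+0.000°) = 0.0000, H₀ = 1.5708 rad.
Bracket: H₀ sin φ sin δ + cos φ cos δ sin H₀ = 1.5708×-0.37461×0.00000 + 0.92718×1.00000×1.00000 = -0.000000 + 0.927180 = 0.927180.
Q̄ = (S₀/π) × [bracket] = (1361/π) × 0.927180 = 401.67 W/m².
— Configuration B (φ=+12.6°):
cos H₀ = −tan(+12.6°) tan(+0.000°) = -0.0000, H₀ = 1.5708 rad.
Bracket: H₀ sin φ sin δ + cos φ cos δ sin H₀ = 1.5708×0.21814×0.00000 + 0.97592×1.00000×1.00000 = 0.000000 + 0.975920 = 0.975920.
Q̄ = (S₀/π) × [bracket] = (1361/π) × 0.975920 = 422.79 W/m².
Ratio Q̄_A / Q̄_B = 401.67 / 422.79 = 0.9500.

Q̄_A / Q̄_B ≈ 0.950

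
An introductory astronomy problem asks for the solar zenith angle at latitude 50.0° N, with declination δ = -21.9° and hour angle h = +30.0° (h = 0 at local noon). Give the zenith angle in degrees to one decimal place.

θ_z = 76.7°

cos θ_z = sin φ sin δ + cos φ cos δ cos h = -0.285725 + 0.516499 = 0.230774.
θ_z = arccos(0.230774) = 76.7°.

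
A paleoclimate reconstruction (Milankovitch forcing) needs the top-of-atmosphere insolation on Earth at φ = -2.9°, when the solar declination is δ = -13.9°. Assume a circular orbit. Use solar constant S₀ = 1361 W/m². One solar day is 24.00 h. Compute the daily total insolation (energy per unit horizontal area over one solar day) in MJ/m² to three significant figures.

cos H₀ = −tan(-2.9°) tan(-13.900°) = -0.0125, H₀ = 1.5833 rad.
Bracket: H₀ sin φ sin δ + cos φ cos δ sin H₀ = 1.5833×-0.05059×-0.24023 + 0.99872×0.97072×0.99992 = 0.019242 + 0.969400 = 0.988642.
Q̄ = (S₀/π) × [bracket] = (1361/π) × 0.988642 = 428.30 W/m².
Daily total = Q̄ × 24.00 h × 3600 s/h = 428.30 × 24.00 × 3600 / 10⁶ = 37.01 MJ/m².

37.0 MJ/m²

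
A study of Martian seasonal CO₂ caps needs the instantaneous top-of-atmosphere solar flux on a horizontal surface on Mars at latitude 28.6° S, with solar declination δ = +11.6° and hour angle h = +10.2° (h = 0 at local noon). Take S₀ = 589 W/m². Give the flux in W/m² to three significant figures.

cos θ_z = sin φ sin δ + cos φ cos δ cos h = -0.096254 + 0.846458 = 0.750204.
Flux = S₀ · cos θ_z = 589 × 0.750204 = 441.9 W/m².

442 W/m²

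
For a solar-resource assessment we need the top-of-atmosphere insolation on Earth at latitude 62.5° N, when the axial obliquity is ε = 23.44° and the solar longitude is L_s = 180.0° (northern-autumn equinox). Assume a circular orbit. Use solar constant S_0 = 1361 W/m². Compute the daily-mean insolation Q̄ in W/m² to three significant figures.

Solar declination: sin δ = sin ε · sin L_s = sin 23.44° × sin 180.0° = 0.00000, so δ = +0.000°.
cos h₀ = −tan(+62.5°) tan(+0.000°) = -0.0000, h₀ = 1.5708 rad.
Bracket: h₀ sin ϕ sin δ + cos ϕ cos δ sin h₀ = 1.5708×0.88701×0.00000 + 0.46175×1.00000×1.00000 = 0.000000 + 0.461750 = 0.461750.
Q̄ = (S_0/π) × [bracket] = (1361/π) × 0.461750 = 200.0 W/m².

Q̄ ≈ 200 W/m²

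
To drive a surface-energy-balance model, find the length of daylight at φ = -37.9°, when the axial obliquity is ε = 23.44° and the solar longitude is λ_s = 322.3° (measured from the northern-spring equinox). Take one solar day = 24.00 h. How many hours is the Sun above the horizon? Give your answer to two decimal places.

Solar declination: sin δ = sin ε · sin λ_s = sin 23.44° × sin 322.3° = -0.24326, so δ = -14.079°.
cos H₀ = −tan φ · tan δ = −tan(-37.9°) × tan(-14.079°) = -0.1952, so H₀ = 1.7673 rad = 101.26°.
Daylight = 2H₀/(2π) × 24.00 h = (1.7673/π) × 24.00 = 13.50 h.

13.50 h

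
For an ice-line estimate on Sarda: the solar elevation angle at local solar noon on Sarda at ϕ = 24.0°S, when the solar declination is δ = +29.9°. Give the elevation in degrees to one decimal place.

36.1°

At local noon the hour angle is zero, so the zenith angle equals |ϕ − δ| = |-24.0° − (+29.900°)| = 53.900°.
Elevation = 90° − 53.900° = 36.1°.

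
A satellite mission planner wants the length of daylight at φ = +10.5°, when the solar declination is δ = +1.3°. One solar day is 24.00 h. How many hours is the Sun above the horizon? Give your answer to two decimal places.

12.03 h

cos H₀ = −tan φ · tan δ = −tan(+10.5°) × tan(+1.300°) = -0.0042, so H₀ = 1.5750 rad = 90.24°.
Daylight = 2H₀/(2π) × 24.00 h = (1.5750/π) × 24.00 = 12.03 h.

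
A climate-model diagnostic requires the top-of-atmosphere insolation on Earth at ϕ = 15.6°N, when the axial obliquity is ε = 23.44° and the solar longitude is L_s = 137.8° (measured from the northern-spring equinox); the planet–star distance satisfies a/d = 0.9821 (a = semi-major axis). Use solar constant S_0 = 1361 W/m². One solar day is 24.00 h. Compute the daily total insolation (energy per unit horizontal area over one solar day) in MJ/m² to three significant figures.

Solar declination: sin δ = sin ε · sin L_s = sin 23.44° × sin 137.8° = 0.26720, so δ = +15.498°.
cos h₀ = −tan(+15.6°) tan(+15.498°) = -0.0774, h₀ = 1.6483 rad.
Bracket: h₀ sin ϕ sin δ + cos ϕ cos δ sin h₀ = 1.6483×0.26892×0.26720 + 0.96316×0.96364×0.99700 = 0.118439 + 0.925355 = 1.043794.
Inverse-square distance factor (a/d)² = 0.9821² = 0.964520.
Q̄ = (S_0/π) × 0.964520 × [bracket] = (1361/π) × 0.964520 × 1.043794 = 436.15 W/m².
Daily total = Q̄ × 24.00 h × 3600 s/h = 436.15 × 24.00 × 3600 / 10⁶ = 37.68 MJ/m².

37.7 MJ/m²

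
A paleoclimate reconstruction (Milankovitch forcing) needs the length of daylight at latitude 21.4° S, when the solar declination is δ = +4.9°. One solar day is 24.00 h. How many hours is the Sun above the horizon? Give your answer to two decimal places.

11.74 h

cos H₀ = −tan φ · tan δ = −tan(-21.4°) × tan(+4.900°) = 0.0336, so H₀ = 1.5372 rad = 88.07°.
Daylight = 2H₀/(2π) × 24.00 h = (1.5372/π) × 24.00 = 11.74 h.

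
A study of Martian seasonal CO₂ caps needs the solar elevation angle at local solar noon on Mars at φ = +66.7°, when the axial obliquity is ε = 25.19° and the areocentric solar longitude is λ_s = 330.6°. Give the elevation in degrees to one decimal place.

11.2°

sin δ = sin 25.19° × sin 330.6° = -0.20894, so δ = -12.060°.
At local noon the hour angle is zero, so the zenith angle equals |φ − δ| = |+66.7° − (-12.060°)| = 78.760°.
Elevation = 90° − 78.760° = 11.2°.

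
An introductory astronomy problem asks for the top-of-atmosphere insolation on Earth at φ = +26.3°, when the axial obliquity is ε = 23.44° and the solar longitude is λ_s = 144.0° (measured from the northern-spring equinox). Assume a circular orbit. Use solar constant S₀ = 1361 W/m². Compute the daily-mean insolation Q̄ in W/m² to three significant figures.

Q̄ ≈ 451 W/m²

Solar declination: sin δ = sin ε · sin λ_s = sin 23.44° × sin 144.0° = 0.23381, so δ = +13.522°.
cos H₀ = −tan(+26.3°) tan(+13.522°) = -0.1189, H₀ = 1.6899 rad.
Bracket: H₀ sin φ sin δ + cos φ cos δ sin H₀ = 1.6899×0.44307×0.23381 + 0.89649×0.97228×0.99291 = 0.175064 + 0.865459 = 1.040523.
Q̄ = (S₀/π) × [bracket] = (1361/π) × 1.040523 = 450.8 W/m².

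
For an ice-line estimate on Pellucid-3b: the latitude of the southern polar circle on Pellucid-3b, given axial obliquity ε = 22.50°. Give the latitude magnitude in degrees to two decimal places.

The polar circle is the lowest latitude that experiences at least one full rotation of continuous darkness at the northern-summer solstice; it lies at |φ| = 90° − ε = 90° − 22.50° = 67.50°.

67.50°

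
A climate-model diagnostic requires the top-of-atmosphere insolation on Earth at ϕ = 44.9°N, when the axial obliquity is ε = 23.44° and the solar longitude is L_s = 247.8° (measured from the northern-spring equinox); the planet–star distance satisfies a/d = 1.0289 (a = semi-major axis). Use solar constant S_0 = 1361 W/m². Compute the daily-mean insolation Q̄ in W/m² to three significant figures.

Q̄ ≈ 139 W/m²

Solar declination: sin δ = sin ε · sin L_s = sin 23.44° × sin 247.8° = -0.36830, so δ = -21.611°.
cos h₀ = −tan(+44.9°) tan(-21.611°) = 0.3948, h₀ = 1.1650 rad.
Bracket: h₀ sin ϕ sin δ + cos ϕ cos δ sin h₀ = 1.1650×0.70587×-0.36830 + 0.70834×0.92971×0.91878 = -0.302867 + 0.605063 = 0.302196.
Inverse-square distance factor (a/d)² = 1.0289² = 1.058635.
Q̄ = (S_0/π) × 1.058635 × [bracket] = (1361/π) × 1.058635 × 0.302196 = 138.6 W/m².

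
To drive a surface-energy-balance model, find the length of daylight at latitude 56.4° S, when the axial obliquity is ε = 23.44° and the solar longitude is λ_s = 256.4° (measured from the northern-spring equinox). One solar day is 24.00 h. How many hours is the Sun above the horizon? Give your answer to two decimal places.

17.22 h

Solar declination: sin δ = sin ε · sin λ_s = sin 23.44° × sin 256.4° = -0.38663, so δ = -22.745°.
cos H₀ = −tan φ · tan δ = −tan(-56.4°) × tan(-22.745°) = -0.6310, so H₀ = 2.2536 rad = 129.12°.
Daylight = 2H₀/(2π) × 24.00 h = (2.2536/π) × 24.00 = 17.22 h.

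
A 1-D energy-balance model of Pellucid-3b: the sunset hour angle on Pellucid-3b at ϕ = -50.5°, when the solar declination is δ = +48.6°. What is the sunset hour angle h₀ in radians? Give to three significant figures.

h₀ = 0.00 rad

cos h₀ = −tan ϕ · tan δ = 1.3760 ≥ 1, so the host star never rises (polar night) and h₀ = 0.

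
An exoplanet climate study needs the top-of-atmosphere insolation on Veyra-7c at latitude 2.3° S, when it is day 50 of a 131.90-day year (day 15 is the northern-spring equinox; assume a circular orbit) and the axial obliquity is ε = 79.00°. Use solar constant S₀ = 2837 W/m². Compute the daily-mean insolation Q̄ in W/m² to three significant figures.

Q̄ ≈ 140 W/m²

Solar longitude: λ_s = 360° × (50 − 15)/131.90 = 95.527°.
sin δ = sin 79.00° × sin 95.527° = 0.97706, so δ = +77.705°.
cos H₀ = −tan(-2.3°) tan(+77.705°) = 0.1843, H₀ = 1.3855 rad.
Bracket: H₀ sin φ sin δ + cos φ cos δ sin H₀ = 1.3855×-0.04013×0.97706 + 0.99919×0.21295×0.98287 = -0.054325 + 0.209133 = 0.154808.
Q̄ = (S₀/π) × [bracket] = (2837/π) × 0.154808 = 139.8 W/m².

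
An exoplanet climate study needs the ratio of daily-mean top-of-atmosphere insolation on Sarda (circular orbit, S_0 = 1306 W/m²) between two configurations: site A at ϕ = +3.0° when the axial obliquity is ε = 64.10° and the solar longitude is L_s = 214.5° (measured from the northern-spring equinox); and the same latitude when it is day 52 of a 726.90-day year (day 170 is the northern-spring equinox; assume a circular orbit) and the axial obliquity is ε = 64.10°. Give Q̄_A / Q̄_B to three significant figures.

Q̄_A / Q̄_B ≈ 1.41

— Configuration A (ϕ=+3.0°):
Solar declination: sin δ = sin ε · sin L_s = sin 64.10° × sin 214.5° = -0.50952, so δ = -30.632°.
cos h₀ = −tan(+3.0°) tan(-30.632°) = 0.0310, h₀ = 1.5398 rad.
Bracket: h₀ sin ϕ sin δ + cos ϕ cos δ sin h₀ = 1.5398×0.05234×-0.50952 + 0.99863×0.86046×0.99952 = -0.041064 + 0.858869 = 0.817805.
Q̄ = (S_0/π) × [bracket] = (1306/π) × 0.817805 = 339.97 W/m².
— Configuration B (ϕ=+3.0°):
Solar longitude: L_s = 360° × (52 − 170)/726.90 = -58.440°, i.e. -58.440° + 360° = 301.560°.
sin δ = sin 64.10° × sin 301.560° = -0.76651, so δ = -50.041°.
cos h₀ = −tan(+3.0°) tan(-50.041°) = 0.0625, h₀ = 1.5082 rad.
Bracket: h₀ sin ϕ sin δ + cos ϕ cos δ sin h₀ = 1.5082×0.05234×-0.76651 + 0.99863×0.64224×0.99804 = -0.060508 + 0.640103 = 0.579595.
Q̄ = (S_0/π) × [bracket] = (1306/π) × 0.579595 = 240.95 W/m².
Ratio Q̄_A / Q̄_B = 339.97 / 240.95 = 1.411.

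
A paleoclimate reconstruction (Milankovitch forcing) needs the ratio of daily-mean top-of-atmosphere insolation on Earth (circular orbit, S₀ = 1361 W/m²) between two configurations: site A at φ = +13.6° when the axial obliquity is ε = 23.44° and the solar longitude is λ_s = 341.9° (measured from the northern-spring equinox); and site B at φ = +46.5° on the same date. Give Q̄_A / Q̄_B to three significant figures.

Q̄_A / Q̄_B ≈ 1.68

— Configuration A (φ=+13.6°):
Solar declination: sin δ = sin ε · sin λ_s = sin 23.44° × sin 341.9° = -0.12358, so δ = -7.099°.
cos H₀ = −tan(+13.6°) tan(-7.099°) = 0.0301, H₀ = 1.5407 rad.
Bracket: H₀ sin φ sin δ + cos φ cos δ sin H₀ = 1.5407×0.23514×-0.12358 + 0.97196×0.99233×0.99955 = -0.044771 + 0.964071 = 0.919300.
Q̄ = (S₀/π) × [bracket] = (1361/π) × 0.919300 = 398.26 W/m².
— Configuration B (φ=+46.5°):
cos H₀ = −tan(+46.5°) tan(-7.099°) = 0.1312, H₀ = 1.4392 rad.
Bracket: H₀ sin φ sin δ + cos φ cos δ sin H₀ = 1.4392×0.72537×-0.12358 + 0.68835×0.99233×0.99135 = -0.129012 + 0.677162 = 0.548150.
Q̄ = (S₀/π) × [bracket] = (1361/π) × 0.548150 = 237.47 W/m².
Ratio Q̄_A / Q̄_B = 398.26 / 237.47 = 1.677.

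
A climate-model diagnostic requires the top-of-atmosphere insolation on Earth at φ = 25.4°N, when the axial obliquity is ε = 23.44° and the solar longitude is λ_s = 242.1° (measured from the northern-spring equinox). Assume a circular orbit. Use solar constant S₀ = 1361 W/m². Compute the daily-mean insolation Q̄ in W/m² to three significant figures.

Q̄ ≈ 270 W/m²

Solar declination: sin δ = sin ε · sin λ_s = sin 23.44° × sin 242.1° = -0.35155, so δ = -20.582°.
cos H₀ = −tan(+25.4°) tan(-20.582°) = 0.1783, H₀ = 1.3915 rad.
Bracket: H₀ sin φ sin δ + cos φ cos δ sin H₀ = 1.3915×0.42894×-0.35155 + 0.90334×0.93617×0.98397 = -0.209830 + 0.832124 = 0.622294.
Q̄ = (S₀/π) × [bracket] = (1361/π) × 0.622294 = 269.6 W/m².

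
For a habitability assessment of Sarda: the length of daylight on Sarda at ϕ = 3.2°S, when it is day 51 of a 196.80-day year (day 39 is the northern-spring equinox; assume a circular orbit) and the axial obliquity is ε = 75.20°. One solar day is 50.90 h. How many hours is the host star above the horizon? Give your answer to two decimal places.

25.10 h

Solar longitude: L_s = 360° × (51 − 39)/196.80 = 21.951°.
sin δ = sin 75.20° × sin 21.951° = 0.36142, so δ = +21.187°.
cos h₀ = −tan ϕ · tan δ = −tan(-3.2°) × tan(+21.187°) = 0.0217, so h₀ = 1.5491 rad = 88.76°.
Daylight = 2h₀/(2π) × 50.90 h = (1.5491/π) × 50.90 = 25.10 h.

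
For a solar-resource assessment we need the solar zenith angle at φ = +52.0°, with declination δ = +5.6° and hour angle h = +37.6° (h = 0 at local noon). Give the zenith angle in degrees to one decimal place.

cos θ_z = sin φ sin δ + cos φ cos δ cos h = 0.076896 + 0.485454 = 0.562350.
θ_z = arccos(0.562350) = 55.8°.

θ_z = 55.8°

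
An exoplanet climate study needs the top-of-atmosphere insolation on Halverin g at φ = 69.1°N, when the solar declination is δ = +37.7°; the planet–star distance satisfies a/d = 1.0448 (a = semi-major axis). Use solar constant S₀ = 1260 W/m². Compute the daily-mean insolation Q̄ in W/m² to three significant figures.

cos H₀ = −tan(+69.1°) tan(+37.700°) = -2.0240 ≤ −1 ⇒ polar day, H₀ = π.
Bracket: H₀ sin φ sin δ + cos φ cos δ sin H₀ = 3.1416×0.93420×0.61153 + 0.35674×0.79122×0.00000 = 1.794769 + 0.000000 = 1.794769.
Inverse-square distance factor (a/d)² = 1.0448² = 1.091607.
Q̄ = (S₀/π) × 1.091607 × [bracket] = (1260/π) × 1.091607 × 1.794769 = 785.8 W/m².

Q̄ ≈ 786 W/m²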